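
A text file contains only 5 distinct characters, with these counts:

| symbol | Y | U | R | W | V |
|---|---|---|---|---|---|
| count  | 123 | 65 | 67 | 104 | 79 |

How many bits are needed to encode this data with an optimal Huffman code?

Greedily combine the two least-frequent nodes:
combine U(65), R(67) → 132
combine V(79), W(104) → 183
combine Y(123), 132 → 255
combine 183, 255 → 438
Total encoded bits = sum of merged weights = 132 + 183 + 255 + 438 = 1008.

1008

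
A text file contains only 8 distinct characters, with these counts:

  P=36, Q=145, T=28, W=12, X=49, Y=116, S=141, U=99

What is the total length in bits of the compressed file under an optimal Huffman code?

1708

Merge the two smallest weights repeatedly:
merge W(12) and T(28): 40
merge P(36) and 40: 76
merge X(49) and 76: 125
merge U(99) and Y(116): 215
merge 125 and S(141): 266
merge Q(145) and 215: 360
merge 266 and 360: 626
The encoded length is the sum of every internal node's weight: 40 + 76 + 125 + 215 + 266 + 360 + 626 = 1708 bits.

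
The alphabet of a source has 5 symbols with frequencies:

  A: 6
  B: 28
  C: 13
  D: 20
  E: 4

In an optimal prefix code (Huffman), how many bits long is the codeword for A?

4

Build the tree from the bottom:
E(4) + A(6) → 10
10 + C(13) → 23
D(20) + 23 → 43
B(28) + 43 → 71
A's leaf is at depth 4, giving a 4-bit codeword.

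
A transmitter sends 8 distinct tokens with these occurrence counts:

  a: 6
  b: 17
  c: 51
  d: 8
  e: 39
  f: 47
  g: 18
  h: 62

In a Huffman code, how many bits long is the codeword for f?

3

Build the tree from the bottom:
combine a(6), d(8) → 14
combine 14, b(17) → 31
combine g(18), 31 → 49
combine e(39), f(47) → 86
combine 49, c(51) → 100
combine h(62), 86 → 148
combine 100, 148 → 248
The subtree containing f is merged 3 times, so code length = 3.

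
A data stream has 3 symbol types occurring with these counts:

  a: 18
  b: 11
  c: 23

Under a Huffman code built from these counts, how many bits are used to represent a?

2

Build the tree from the bottom:
merge b(11) and a(18): 29
merge c(23) and 29: 52
a sits 2 levels below the root, so its codeword is 2 bits.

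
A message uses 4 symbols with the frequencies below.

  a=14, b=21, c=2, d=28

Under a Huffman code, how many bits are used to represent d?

Build the tree from the bottom:
combine c(2), a(14) → 16
combine 16, b(21) → 37
combine d(28), 37 → 65
d is merged only at the final step, so code length = 1.

1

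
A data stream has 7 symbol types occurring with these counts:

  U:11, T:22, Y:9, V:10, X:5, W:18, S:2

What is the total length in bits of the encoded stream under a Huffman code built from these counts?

198

Greedily combine the two least-frequent nodes:
S(2) + X(5) → 7
7 + Y(9) → 16
V(10) + U(11) → 21
16 + W(18) → 34
21 + T(22) → 43
34 + 43 → 77
Each symbol's bit-cost is frequency × depth; summing gives 198 bits (equivalently 7 + 16 + 21 + 34 + 43 + 77).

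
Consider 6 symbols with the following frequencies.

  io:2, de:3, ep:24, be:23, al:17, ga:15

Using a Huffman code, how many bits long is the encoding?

Greedily combine the two least-frequent nodes:
merge io(2) and de(3): 5
merge 5 and ga(15): 20
merge al(17) and 20: 37
merge be(23) and ep(24): 47
merge 37 and 47: 84
The encoded length is the sum of every internal node's weight: 5 + 20 + 37 + 47 + 84 = 193 bits.

193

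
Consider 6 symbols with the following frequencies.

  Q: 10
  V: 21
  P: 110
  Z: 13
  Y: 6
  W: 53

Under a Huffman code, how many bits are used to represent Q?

Repeatedly merge the two smallest:
Y(6) + Q(10) → 16
Z(13) + 16 → 29
V(21) + 29 → 50
50 + W(53) → 103
103 + P(110) → 213
The subtree containing Q is merged 5 times, so code length = 5.

5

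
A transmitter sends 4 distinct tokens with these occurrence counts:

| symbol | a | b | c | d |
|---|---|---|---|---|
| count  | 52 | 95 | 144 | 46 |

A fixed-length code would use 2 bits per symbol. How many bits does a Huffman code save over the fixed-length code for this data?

Fixed-length: 2 bits × 337 symbols = 674 bits.
Huffman merges:
d(46) + a(52) → 98
b(95) + 98 → 193
c(144) + 193 → 337
Huffman total = 98 + 193 + 337 = 628 bits.
Saving = 674 − 628 = 46 bits.

46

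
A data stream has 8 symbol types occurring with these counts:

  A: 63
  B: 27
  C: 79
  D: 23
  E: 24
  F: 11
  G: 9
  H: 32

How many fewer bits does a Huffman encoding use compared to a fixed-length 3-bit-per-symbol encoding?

79

Fixed-length: 3 bits × 268 symbols = 804 bits.
Huffman merges:
merge G(9) and F(11): 20
merge 20 and D(23): 43
merge E(24) and B(27): 51
merge H(32) and 43: 75
merge 51 and A(63): 114
merge 75 and C(79): 154
merge 114 and 154: 268
Huffman total = 20 + 43 + 51 + 75 + 114 + 154 + 268 = 725 bits.
Saving = 804 − 725 = 79 bits.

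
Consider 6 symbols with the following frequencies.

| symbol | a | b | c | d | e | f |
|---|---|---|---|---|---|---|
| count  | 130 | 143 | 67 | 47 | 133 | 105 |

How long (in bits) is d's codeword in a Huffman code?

Repeatedly merge the two smallest:
d(47) + c(67) → 114
f(105) + 114 → 219
a(130) + e(133) → 263
b(143) + 219 → 362
263 + 362 → 625
The subtree containing d is merged 4 times, so code length = 4.

4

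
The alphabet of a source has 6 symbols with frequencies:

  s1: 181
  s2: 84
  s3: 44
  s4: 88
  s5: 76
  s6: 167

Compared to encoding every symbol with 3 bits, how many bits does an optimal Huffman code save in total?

Fixed-length: 3 bits × 640 symbols = 1920 bits.
Huffman merges:
s3(44) + s5(76) → 120
s2(84) + s4(88) → 172
120 + s6(167) → 287
172 + s1(181) → 353
287 + 353 → 640
Huffman total = 120 + 172 + 287 + 353 + 640 = 1572 bits.
Saving = 1920 − 1572 = 348 bits.

348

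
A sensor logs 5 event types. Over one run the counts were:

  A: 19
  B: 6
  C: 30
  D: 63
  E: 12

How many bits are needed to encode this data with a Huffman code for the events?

252

Build the Huffman tree bottom-up:
merge B(6) and E(12): 18
merge 18 and A(19): 37
merge C(30) and 37: 67
merge D(63) and 67: 130
The encoded length is the sum of every internal node's weight: 18 + 37 + 67 + 130 = 252 bits.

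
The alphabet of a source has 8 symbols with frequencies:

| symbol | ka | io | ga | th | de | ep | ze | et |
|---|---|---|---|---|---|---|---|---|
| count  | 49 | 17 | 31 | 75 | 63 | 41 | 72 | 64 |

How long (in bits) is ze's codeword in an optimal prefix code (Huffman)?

3

Huffman merges, smallest pair first:
io(17) + ga(31) → 48
ep(41) + 48 → 89
ka(49) + de(63) → 112
et(64) + ze(72) → 136
th(75) + 89 → 164
112 + 136 → 248
164 + 248 → 412
ze sits 3 levels below the root, so its codeword is 3 bits.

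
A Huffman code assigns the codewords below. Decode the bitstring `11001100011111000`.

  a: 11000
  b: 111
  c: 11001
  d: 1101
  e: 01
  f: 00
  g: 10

cgfba

Read left to right; each codeword is recognised as soon as it completes (prefix code):
  11001→c | 10→g | 00→f | 111→b | 11000→a
Decoded message: cgfba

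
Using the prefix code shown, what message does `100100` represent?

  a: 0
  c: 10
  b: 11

Read left to right; each codeword is recognised as soon as it completes (prefix code):
  10→c | 0→a | 10→c | 0→a
Decoded message: caca

caca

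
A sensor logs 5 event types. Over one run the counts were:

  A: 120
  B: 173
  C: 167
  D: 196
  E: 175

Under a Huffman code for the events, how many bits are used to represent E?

Huffman merges, smallest pair first:
merge A(120) and C(167): 287
merge B(173) and E(175): 348
merge D(196) and 287: 483
merge 348 and 483: 831
E's leaf is at depth 2, giving a 2-bit codeword.

2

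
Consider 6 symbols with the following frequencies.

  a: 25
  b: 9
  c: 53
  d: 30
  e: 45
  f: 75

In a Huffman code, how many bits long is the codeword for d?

Huffman merges, smallest pair first:
merge b(9) and a(25): 34
merge d(30) and 34: 64
merge e(45) and c(53): 98
merge 64 and f(75): 139
merge 98 and 139: 237
The subtree containing d is merged 3 times, so code length = 3.

3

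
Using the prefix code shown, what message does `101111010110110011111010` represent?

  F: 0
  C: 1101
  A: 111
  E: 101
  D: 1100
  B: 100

EAFEEBACF

Read left to right; each codeword is recognised as soon as it completes (prefix code):
  101→E | 111→A | 0→F | 101→E | 101→E | 100→B | 111→A | 1101→C | 0→F
Decoded message: EAFEEBACF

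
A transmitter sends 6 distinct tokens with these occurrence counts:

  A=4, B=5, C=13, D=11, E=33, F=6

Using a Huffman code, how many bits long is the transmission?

Build the Huffman tree bottom-up:
combine A(4), B(5) → 9
combine F(6), 9 → 15
combine D(11), C(13) → 24
combine 15, 24 → 39
combine E(33), 39 → 72
Each symbol's bit-cost is frequency × depth; summing gives 159 bits (equivalently 9 + 15 + 24 + 39 + 72).

159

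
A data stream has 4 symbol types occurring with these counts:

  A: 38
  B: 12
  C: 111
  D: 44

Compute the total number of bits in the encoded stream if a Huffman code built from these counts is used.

349

Build the Huffman tree bottom-up:
merge B(12) and A(38): 50
merge D(44) and 50: 94
merge 94 and C(111): 205
Total encoded bits = sum of merged weights = 50 + 94 + 205 = 349.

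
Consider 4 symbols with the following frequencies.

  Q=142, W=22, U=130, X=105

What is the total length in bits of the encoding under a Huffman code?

Build the Huffman tree bottom-up:
W(22) + X(105) → 127
127 + U(130) → 257
Q(142) + 257 → 399
Total encoded bits = sum of merged weights = 127 + 257 + 399 = 783.

783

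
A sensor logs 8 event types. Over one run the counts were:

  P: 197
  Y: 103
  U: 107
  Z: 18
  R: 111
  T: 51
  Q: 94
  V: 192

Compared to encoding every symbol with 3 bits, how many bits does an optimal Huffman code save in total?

157

Fixed-length: 3 bits × 873 symbols = 2619 bits.
Huffman merges:
merge Z(18) and T(51): 69
merge 69 and Q(94): 163
merge Y(103) and U(107): 210
merge R(111) and 163: 274
merge V(192) and P(197): 389
merge 210 and 274: 484
merge 389 and 484: 873
Huffman total = 69 + 163 + 210 + 274 + 389 + 484 + 873 = 2462 bits.
Saving = 2619 − 2462 = 157 bits.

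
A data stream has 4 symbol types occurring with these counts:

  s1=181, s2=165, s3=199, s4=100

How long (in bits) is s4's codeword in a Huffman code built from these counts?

Repeatedly merge the two smallest:
combine s4(100), s2(165) → 265
combine s1(181), s3(199) → 380
combine 265, 380 → 645
s4's leaf is at depth 2, giving a 2-bit codeword.

2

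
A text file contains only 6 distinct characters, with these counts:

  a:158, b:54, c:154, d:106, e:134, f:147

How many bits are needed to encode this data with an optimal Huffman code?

Build the Huffman tree bottom-up:
b(54) + d(106) → 160
e(134) + f(147) → 281
c(154) + a(158) → 312
160 + 281 → 441
312 + 441 → 753
Total encoded bits = sum of merged weights = 160 + 281 + 312 + 441 + 753 = 1947.

1947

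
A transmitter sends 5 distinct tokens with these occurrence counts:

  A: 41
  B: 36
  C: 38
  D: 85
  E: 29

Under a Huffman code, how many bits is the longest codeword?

Merge the two lowest-weight nodes at each step:
combine E(29), B(36) → 65
combine C(38), A(41) → 79
combine 65, 79 → 144
combine D(85), 144 → 229
Maximum depth reached is 3.

3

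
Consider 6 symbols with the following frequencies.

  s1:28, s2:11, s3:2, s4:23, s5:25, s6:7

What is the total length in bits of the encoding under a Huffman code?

Greedily combine the two least-frequent nodes:
s3(2) + s6(7) → 9
9 + s2(11) → 20
20 + s4(23) → 43
s5(25) + s1(28) → 53
43 + 53 → 96
The encoded length is the sum of every internal node's weight: 9 + 20 + 43 + 53 + 96 = 221 bits.

221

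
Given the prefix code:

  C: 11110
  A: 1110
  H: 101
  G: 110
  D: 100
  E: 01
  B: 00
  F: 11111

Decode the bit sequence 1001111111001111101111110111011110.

Read left to right; each codeword is recognised as soon as it completes (prefix code):
  100→D | 11111→F | 110→G | 01→E | 11110→C | 11111→F | 101→H | 110→G | 11110→C
Decoded message: DFGECFHGC

DFGECFHGC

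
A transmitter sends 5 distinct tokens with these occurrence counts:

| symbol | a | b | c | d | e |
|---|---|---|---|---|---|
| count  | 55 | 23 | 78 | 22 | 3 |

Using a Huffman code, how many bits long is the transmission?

Merge the two smallest weights repeatedly:
e(3) + d(22) → 25
b(23) + 25 → 48
48 + a(55) → 103
c(78) + 103 → 181
Total encoded bits = sum of merged weights = 25 + 48 + 103 + 181 = 357.

357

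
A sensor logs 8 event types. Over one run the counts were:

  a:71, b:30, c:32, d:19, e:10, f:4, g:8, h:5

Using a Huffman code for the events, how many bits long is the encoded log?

Merge the two smallest weights repeatedly:
merge f(4) and h(5): 9
merge g(8) and 9: 17
merge e(10) and 17: 27
merge d(19) and 27: 46
merge b(30) and c(32): 62
merge 46 and 62: 108
merge a(71) and 108: 179
The encoded length is the sum of every internal node's weight: 9 + 17 + 27 + 46 + 62 + 108 + 179 = 448 bits.

448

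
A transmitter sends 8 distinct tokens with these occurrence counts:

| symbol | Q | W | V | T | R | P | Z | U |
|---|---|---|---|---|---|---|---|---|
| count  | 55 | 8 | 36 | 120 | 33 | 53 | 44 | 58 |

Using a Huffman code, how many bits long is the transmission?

1142

Build the Huffman tree bottom-up:
W(8) + R(33) → 41
V(36) + 41 → 77
Z(44) + P(53) → 97
Q(55) + U(58) → 113
77 + 97 → 174
113 + T(120) → 233
174 + 233 → 407
Each symbol's bit-cost is frequency × depth; summing gives 1142 bits (equivalently 41 + 77 + 97 + 113 + 174 + 233 + 407).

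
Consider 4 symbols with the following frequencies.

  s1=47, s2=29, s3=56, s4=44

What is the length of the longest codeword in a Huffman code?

Merge the two lowest-weight nodes at each step:
merge s2(29) and s4(44): 73
merge s1(47) and s3(56): 103
merge 73 and 103: 176
Maximum depth reached is 2.

2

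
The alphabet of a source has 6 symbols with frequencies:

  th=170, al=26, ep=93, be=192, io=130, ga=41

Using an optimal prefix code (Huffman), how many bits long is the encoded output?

1531

Greedily combine the two least-frequent nodes:
merge al(26) and ga(41): 67
merge 67 and ep(93): 160
merge io(130) and 160: 290
merge th(170) and be(192): 362
merge 290 and 362: 652
Each symbol's bit-cost is frequency × depth; summing gives 1531 bits (equivalently 67 + 160 + 290 + 362 + 652).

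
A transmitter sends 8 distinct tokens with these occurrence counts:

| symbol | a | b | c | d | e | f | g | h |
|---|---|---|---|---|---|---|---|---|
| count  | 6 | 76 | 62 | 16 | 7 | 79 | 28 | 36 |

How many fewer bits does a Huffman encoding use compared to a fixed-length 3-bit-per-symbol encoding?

118

Fixed-length: 3 bits × 310 symbols = 930 bits.
Huffman merges:
combine a(6), e(7) → 13
combine 13, d(16) → 29
combine g(28), 29 → 57
combine h(36), 57 → 93
combine c(62), b(76) → 138
combine f(79), 93 → 172
combine 138, 172 → 310
Huffman total = 13 + 29 + 57 + 93 + 138 + 172 + 310 = 812 bits.
Saving = 930 − 812 = 118 bits.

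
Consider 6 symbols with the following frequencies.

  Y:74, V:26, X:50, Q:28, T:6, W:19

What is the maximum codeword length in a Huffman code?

4

Merge the two lowest-weight nodes at each step:
T(6) + W(19) → 25
25 + V(26) → 51
Q(28) + X(50) → 78
51 + Y(74) → 125
78 + 125 → 203
The first pair merged (T, W) ends up deepest, at depth 4.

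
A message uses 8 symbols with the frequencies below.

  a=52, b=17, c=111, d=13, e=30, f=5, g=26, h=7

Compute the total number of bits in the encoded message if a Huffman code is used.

Build the Huffman tree bottom-up:
merge f(5) and h(7): 12
merge 12 and d(13): 25
merge b(17) and 25: 42
merge g(26) and e(30): 56
merge 42 and a(52): 94
merge 56 and 94: 150
merge c(111) and 150: 261
The encoded length is the sum of every internal node's weight: 12 + 25 + 42 + 56 + 94 + 150 + 261 = 640 bits.

640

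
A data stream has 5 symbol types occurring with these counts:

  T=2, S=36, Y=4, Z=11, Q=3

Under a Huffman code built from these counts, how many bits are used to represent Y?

3

Huffman merges, smallest pair first:
combine T(2), Q(3) → 5
combine Y(4), 5 → 9
combine 9, Z(11) → 20
combine 20, S(36) → 56
The subtree containing Y is merged 3 times, so code length = 3.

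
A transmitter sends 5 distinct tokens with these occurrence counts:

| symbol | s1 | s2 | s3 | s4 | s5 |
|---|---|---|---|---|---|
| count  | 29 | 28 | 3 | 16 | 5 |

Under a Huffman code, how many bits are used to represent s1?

1

Huffman merges, smallest pair first:
merge s3(3) and s5(5): 8
merge 8 and s4(16): 24
merge 24 and s2(28): 52
merge s1(29) and 52: 81
s1 is a child of the root — depth 1, so its codeword is a single bit.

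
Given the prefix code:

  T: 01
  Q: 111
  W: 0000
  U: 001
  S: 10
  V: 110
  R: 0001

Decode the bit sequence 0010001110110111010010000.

URVVQTUW

Read left to right; each codeword is recognised as soon as it completes (prefix code):
  001→U | 0001→R | 110→V | 110→V | 111→Q | 01→T | 001→U | 0000→W
Decoded message: URVVQTUW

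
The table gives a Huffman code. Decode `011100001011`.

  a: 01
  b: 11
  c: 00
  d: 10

abccdb

Read left to right; each codeword is recognised as soon as it completes (prefix code):
  01→a | 11→b | 00→c | 00→c | 10→d | 11→b
Decoded message: abccdb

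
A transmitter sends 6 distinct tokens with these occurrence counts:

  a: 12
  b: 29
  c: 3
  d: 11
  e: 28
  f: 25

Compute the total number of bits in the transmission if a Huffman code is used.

256

Build the Huffman tree bottom-up:
combine c(3), d(11) → 14
combine a(12), 14 → 26
combine f(25), 26 → 51
combine e(28), b(29) → 57
combine 51, 57 → 108
Each symbol's bit-cost is frequency × depth; summing gives 256 bits (equivalently 14 + 26 + 51 + 57 + 108).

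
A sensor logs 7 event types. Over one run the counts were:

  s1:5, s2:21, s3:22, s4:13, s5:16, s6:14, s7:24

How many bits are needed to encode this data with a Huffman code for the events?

Greedily combine the two least-frequent nodes:
combine s1(5), s4(13) → 18
combine s6(14), s5(16) → 30
combine 18, s2(21) → 39
combine s3(22), s7(24) → 46
combine 30, 39 → 69
combine 46, 69 → 115
Each symbol's bit-cost is frequency × depth; summing gives 317 bits (equivalently 18 + 30 + 39 + 46 + 69 + 115).

317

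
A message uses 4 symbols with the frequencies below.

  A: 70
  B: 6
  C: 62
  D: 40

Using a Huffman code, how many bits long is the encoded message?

Merge the two smallest weights repeatedly:
B(6) + D(40) → 46
46 + C(62) → 108
A(70) + 108 → 178
Total encoded bits = sum of merged weights = 46 + 108 + 178 = 332.

332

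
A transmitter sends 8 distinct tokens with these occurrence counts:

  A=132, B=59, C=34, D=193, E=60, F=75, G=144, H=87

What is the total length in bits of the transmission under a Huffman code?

Build the Huffman tree bottom-up:
combine C(34), B(59) → 93
combine E(60), F(75) → 135
combine H(87), 93 → 180
combine A(132), 135 → 267
combine G(144), 180 → 324
combine D(193), 267 → 460
combine 324, 460 → 784
Each symbol's bit-cost is frequency × depth; summing gives 2243 bits (equivalently 93 + 135 + 180 + 267 + 324 + 460 + 784).

2243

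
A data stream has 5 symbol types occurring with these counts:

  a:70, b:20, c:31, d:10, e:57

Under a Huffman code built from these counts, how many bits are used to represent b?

4

Huffman merges, smallest pair first:
d(10) + b(20) → 30
30 + c(31) → 61
e(57) + 61 → 118
a(70) + 118 → 188
b sits 4 levels below the root, so its codeword is 4 bits.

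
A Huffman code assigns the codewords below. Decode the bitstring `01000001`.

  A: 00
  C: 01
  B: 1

Read left to right; each codeword is recognised as soon as it completes (prefix code):
  01→C | 00→A | 00→A | 01→C
Decoded message: CAAC

CAAC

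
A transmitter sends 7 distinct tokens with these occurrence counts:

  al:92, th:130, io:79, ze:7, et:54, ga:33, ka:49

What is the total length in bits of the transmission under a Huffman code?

1150

Merge the two smallest weights repeatedly:
combine ze(7), ga(33) → 40
combine 40, ka(49) → 89
combine et(54), io(79) → 133
combine 89, al(92) → 181
combine th(130), 133 → 263
combine 181, 263 → 444
Each symbol's bit-cost is frequency × depth; summing gives 1150 bits (equivalently 40 + 89 + 133 + 181 + 263 + 444).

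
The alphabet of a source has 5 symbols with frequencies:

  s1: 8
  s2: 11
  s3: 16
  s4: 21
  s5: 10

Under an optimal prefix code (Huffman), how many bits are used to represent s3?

2

Repeatedly merge the two smallest:
s1(8) + s5(10) → 18
s2(11) + s3(16) → 27
18 + s4(21) → 39
27 + 39 → 66
The subtree containing s3 is merged 2 times, so code length = 2.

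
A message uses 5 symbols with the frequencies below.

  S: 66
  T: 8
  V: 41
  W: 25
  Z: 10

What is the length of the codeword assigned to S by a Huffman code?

Huffman merges, smallest pair first:
combine T(8), Z(10) → 18
combine 18, W(25) → 43
combine V(41), 43 → 84
combine S(66), 84 → 150
S sits one level below the root: a 1-bit codeword.

1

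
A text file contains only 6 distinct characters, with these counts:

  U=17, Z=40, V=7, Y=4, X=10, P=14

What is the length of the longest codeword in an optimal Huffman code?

4

Merge the two lowest-weight nodes at each step:
combine Y(4), V(7) → 11
combine X(10), 11 → 21
combine P(14), U(17) → 31
combine 21, 31 → 52
combine Z(40), 52 → 92
Maximum depth reached is 4.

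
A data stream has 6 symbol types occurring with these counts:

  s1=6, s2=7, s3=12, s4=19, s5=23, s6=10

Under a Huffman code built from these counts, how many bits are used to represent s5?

2

Repeatedly merge the two smallest:
merge s1(6) and s2(7): 13
merge s6(10) and s3(12): 22
merge 13 and s4(19): 32
merge 22 and s5(23): 45
merge 32 and 45: 77
s5's leaf is at depth 2, giving a 2-bit codeword.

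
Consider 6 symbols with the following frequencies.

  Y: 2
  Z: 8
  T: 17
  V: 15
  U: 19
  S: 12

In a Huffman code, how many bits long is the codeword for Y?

Repeatedly merge the two smallest:
Y(2) + Z(8) → 10
10 + S(12) → 22
V(15) + T(17) → 32
U(19) + 22 → 41
32 + 41 → 73
The subtree containing Y is merged 4 times, so code length = 4.

4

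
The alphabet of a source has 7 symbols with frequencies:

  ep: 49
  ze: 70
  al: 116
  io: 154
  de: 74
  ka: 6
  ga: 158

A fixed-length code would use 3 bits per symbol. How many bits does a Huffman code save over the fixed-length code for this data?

Fixed-length: 3 bits × 627 symbols = 1881 bits.
Huffman merges:
ka(6) + ep(49) → 55
55 + ze(70) → 125
de(74) + al(116) → 190
125 + io(154) → 279
ga(158) + 190 → 348
279 + 348 → 627
Huffman total = 55 + 125 + 190 + 279 + 348 + 627 = 1624 bits.
Saving = 1881 − 1624 = 257 bits.

257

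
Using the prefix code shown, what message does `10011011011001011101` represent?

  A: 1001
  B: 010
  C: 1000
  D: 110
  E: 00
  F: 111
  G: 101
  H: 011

AGGAHG

Read left to right; each codeword is recognised as soon as it completes (prefix code):
  1001→A | 101→G | 101→G | 1001→A | 011→H | 101→G
Decoded message: AGGAHG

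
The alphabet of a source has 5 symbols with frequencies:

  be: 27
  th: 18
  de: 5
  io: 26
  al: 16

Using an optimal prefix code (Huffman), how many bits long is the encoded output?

Greedily combine the two least-frequent nodes:
combine de(5), al(16) → 21
combine th(18), 21 → 39
combine io(26), be(27) → 53
combine 39, 53 → 92
The encoded length is the sum of every internal node's weight: 21 + 39 + 53 + 92 = 205 bits.

205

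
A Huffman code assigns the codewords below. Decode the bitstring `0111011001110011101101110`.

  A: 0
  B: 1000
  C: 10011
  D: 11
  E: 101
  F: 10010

Read left to right; each codeword is recognised as soon as it completes (prefix code):
  0→A | 11→D | 101→E | 10011→C | 10011→C | 101→E | 101→E | 11→D | 0→A
Decoded message: ADECCEEDA

ADECCEEDA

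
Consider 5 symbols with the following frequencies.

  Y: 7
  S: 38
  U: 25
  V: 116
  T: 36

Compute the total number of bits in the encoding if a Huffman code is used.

428

Build the Huffman tree bottom-up:
Y(7) + U(25) → 32
32 + T(36) → 68
S(38) + 68 → 106
106 + V(116) → 222
The encoded length is the sum of every internal node's weight: 32 + 68 + 106 + 222 = 428 bits.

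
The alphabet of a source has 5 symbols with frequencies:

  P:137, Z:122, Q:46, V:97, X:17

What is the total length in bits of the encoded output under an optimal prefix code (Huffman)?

Greedily combine the two least-frequent nodes:
merge X(17) and Q(46): 63
merge 63 and V(97): 160
merge Z(122) and P(137): 259
merge 160 and 259: 419
Each symbol's bit-cost is frequency × depth; summing gives 901 bits (equivalently 63 + 160 + 259 + 419).

901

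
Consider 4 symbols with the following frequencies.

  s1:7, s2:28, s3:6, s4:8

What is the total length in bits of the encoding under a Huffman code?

83

Merge the two smallest weights repeatedly:
merge s3(6) and s1(7): 13
merge s4(8) and 13: 21
merge 21 and s2(28): 49
Total encoded bits = sum of merged weights = 13 + 21 + 49 = 83.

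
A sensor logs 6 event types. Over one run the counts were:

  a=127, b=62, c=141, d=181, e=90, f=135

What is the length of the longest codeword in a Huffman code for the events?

Merge the two lowest-weight nodes at each step:
combine b(62), e(90) → 152
combine a(127), f(135) → 262
combine c(141), 152 → 293
combine d(181), 262 → 443
combine 293, 443 → 736
The first pair merged (b, e) ends up deepest, at depth 3.

3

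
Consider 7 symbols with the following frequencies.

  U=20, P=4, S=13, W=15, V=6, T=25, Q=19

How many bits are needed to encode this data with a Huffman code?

271

Merge the two smallest weights repeatedly:
merge P(4) and V(6): 10
merge 10 and S(13): 23
merge W(15) and Q(19): 34
merge U(20) and 23: 43
merge T(25) and 34: 59
merge 43 and 59: 102
The encoded length is the sum of every internal node's weight: 10 + 23 + 34 + 43 + 59 + 102 = 271 bits.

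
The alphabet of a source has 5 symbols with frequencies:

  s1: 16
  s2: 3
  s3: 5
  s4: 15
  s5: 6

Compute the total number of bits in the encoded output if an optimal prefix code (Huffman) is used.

Merge the two smallest weights repeatedly:
s2(3) + s3(5) → 8
s5(6) + 8 → 14
14 + s4(15) → 29
s1(16) + 29 → 45
The encoded length is the sum of every internal node's weight: 8 + 14 + 29 + 45 = 96 bits.

96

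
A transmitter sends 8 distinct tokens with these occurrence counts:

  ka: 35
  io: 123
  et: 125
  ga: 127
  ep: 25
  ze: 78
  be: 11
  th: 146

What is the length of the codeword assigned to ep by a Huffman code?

5

Build the tree from the bottom:
combine be(11), ep(25) → 36
combine ka(35), 36 → 71
combine 71, ze(78) → 149
combine io(123), et(125) → 248
combine ga(127), th(146) → 273
combine 149, 248 → 397
combine 273, 397 → 670
ep sits 5 levels below the root, so its codeword is 5 bits.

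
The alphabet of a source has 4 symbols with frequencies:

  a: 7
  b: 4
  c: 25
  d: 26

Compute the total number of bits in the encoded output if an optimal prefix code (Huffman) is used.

Merge the two smallest weights repeatedly:
b(4) + a(7) → 11
11 + c(25) → 36
d(26) + 36 → 62
Total encoded bits = sum of merged weights = 11 + 36 + 62 = 109.

109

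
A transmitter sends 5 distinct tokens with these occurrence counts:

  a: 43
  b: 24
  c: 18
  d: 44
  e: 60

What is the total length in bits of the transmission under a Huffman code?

Build the Huffman tree bottom-up:
combine c(18), b(24) → 42
combine 42, a(43) → 85
combine d(44), e(60) → 104
combine 85, 104 → 189
Each symbol's bit-cost is frequency × depth; summing gives 420 bits (equivalently 42 + 85 + 104 + 189).

420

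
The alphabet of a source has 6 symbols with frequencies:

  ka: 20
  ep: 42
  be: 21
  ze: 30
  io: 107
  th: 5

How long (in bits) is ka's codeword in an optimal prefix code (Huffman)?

Repeatedly merge the two smallest:
merge th(5) and ka(20): 25
merge be(21) and 25: 46
merge ze(30) and ep(42): 72
merge 46 and 72: 118
merge io(107) and 118: 225
ka's leaf is at depth 4, giving a 4-bit codeword.

4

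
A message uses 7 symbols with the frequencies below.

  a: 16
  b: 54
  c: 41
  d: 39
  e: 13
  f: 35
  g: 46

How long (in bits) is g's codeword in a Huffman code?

2

Repeatedly merge the two smallest:
merge e(13) and a(16): 29
merge 29 and f(35): 64
merge d(39) and c(41): 80
merge g(46) and b(54): 100
merge 64 and 80: 144
merge 100 and 144: 244
g sits 2 levels below the root, so its codeword is 2 bits.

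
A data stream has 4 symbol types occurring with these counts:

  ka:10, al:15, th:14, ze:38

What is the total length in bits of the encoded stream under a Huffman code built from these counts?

140

Build the Huffman tree bottom-up:
combine ka(10), th(14) → 24
combine al(15), 24 → 39
combine ze(38), 39 → 77
Each symbol's bit-cost is frequency × depth; summing gives 140 bits (equivalently 24 + 39 + 77).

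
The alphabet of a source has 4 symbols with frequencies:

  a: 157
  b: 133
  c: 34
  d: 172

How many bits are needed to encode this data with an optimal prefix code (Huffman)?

987

Merge the two smallest weights repeatedly:
merge c(34) and b(133): 167
merge a(157) and 167: 324
merge d(172) and 324: 496
Each symbol's bit-cost is frequency × depth; summing gives 987 bits (equivalently 167 + 324 + 496).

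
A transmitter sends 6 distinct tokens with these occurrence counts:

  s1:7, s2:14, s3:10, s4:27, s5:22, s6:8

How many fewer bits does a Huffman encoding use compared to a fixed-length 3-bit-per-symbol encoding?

49

Fixed-length: 3 bits × 88 symbols = 264 bits.
Huffman merges:
combine s1(7), s6(8) → 15
combine s3(10), s2(14) → 24
combine 15, s5(22) → 37
combine 24, s4(27) → 51
combine 37, 51 → 88
Huffman total = 15 + 24 + 37 + 51 + 88 = 215 bits.
Saving = 264 − 215 = 49 bits.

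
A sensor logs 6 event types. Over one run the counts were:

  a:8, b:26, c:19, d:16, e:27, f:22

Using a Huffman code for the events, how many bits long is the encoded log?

301

Merge the two smallest weights repeatedly:
combine a(8), d(16) → 24
combine c(19), f(22) → 41
combine 24, b(26) → 50
combine e(27), 41 → 68
combine 50, 68 → 118
Total encoded bits = sum of merged weights = 24 + 41 + 50 + 68 + 118 = 301.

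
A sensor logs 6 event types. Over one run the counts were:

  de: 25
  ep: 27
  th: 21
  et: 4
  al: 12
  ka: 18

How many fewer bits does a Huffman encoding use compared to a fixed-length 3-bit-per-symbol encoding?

57

Fixed-length: 3 bits × 107 symbols = 321 bits.
Huffman merges:
merge et(4) and al(12): 16
merge 16 and ka(18): 34
merge th(21) and de(25): 46
merge ep(27) and 34: 61
merge 46 and 61: 107
Huffman total = 16 + 34 + 46 + 61 + 107 = 264 bits.
Saving = 321 − 264 = 57 bits.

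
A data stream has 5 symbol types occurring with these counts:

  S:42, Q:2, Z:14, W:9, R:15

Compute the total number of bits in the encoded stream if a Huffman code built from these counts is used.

Merge the two smallest weights repeatedly:
combine Q(2), W(9) → 11
combine 11, Z(14) → 25
combine R(15), 25 → 40
combine 40, S(42) → 82
Each symbol's bit-cost is frequency × depth; summing gives 158 bits (equivalently 11 + 25 + 40 + 82).

158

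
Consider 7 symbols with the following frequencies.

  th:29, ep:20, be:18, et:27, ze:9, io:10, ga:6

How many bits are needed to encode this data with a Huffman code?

Merge the two smallest weights repeatedly:
ga(6) + ze(9) → 15
io(10) + 15 → 25
be(18) + ep(20) → 38
25 + et(27) → 52
th(29) + 38 → 67
52 + 67 → 119
Total encoded bits = sum of merged weights = 15 + 25 + 38 + 52 + 67 + 119 = 316.

316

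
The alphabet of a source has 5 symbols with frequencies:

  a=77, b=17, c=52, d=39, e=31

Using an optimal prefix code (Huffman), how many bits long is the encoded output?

Merge the two smallest weights repeatedly:
merge b(17) and e(31): 48
merge d(39) and 48: 87
merge c(52) and a(77): 129
merge 87 and 129: 216
Total encoded bits = sum of merged weights = 48 + 87 + 129 + 216 = 480.

480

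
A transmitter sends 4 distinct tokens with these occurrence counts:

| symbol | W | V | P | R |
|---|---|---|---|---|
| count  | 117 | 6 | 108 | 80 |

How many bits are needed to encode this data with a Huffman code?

Greedily combine the two least-frequent nodes:
combine V(6), R(80) → 86
combine 86, P(108) → 194
combine W(117), 194 → 311
Each symbol's bit-cost is frequency × depth; summing gives 591 bits (equivalently 86 + 194 + 311).

591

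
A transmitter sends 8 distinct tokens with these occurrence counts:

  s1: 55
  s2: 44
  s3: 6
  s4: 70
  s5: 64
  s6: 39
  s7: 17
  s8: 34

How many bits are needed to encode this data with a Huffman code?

Build the Huffman tree bottom-up:
combine s3(6), s7(17) → 23
combine 23, s8(34) → 57
combine s6(39), s2(44) → 83
combine s1(55), 57 → 112
combine s5(64), s4(70) → 134
combine 83, 112 → 195
combine 134, 195 → 329
Each symbol's bit-cost is frequency × depth; summing gives 933 bits (equivalently 23 + 57 + 83 + 112 + 134 + 195 + 329).

933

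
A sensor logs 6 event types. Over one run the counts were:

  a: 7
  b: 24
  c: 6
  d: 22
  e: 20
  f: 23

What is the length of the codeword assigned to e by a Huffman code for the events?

Repeatedly merge the two smallest:
merge c(6) and a(7): 13
merge 13 and e(20): 33
merge d(22) and f(23): 45
merge b(24) and 33: 57
merge 45 and 57: 102
e sits 3 levels below the root, so its codeword is 3 bits.

3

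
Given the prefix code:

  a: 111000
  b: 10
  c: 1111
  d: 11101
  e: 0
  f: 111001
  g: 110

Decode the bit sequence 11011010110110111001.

ggbggf

Read left to right; each codeword is recognised as soon as it completes (prefix code):
  110→g | 110→g | 10→b | 110→g | 110→g | 111001→f
Decoded message: ggbggf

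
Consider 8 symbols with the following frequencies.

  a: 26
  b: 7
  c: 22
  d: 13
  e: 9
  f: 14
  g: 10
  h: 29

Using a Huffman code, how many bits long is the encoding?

374

Build the Huffman tree bottom-up:
b(7) + e(9) → 16
g(10) + d(13) → 23
f(14) + 16 → 30
c(22) + 23 → 45
a(26) + h(29) → 55
30 + 45 → 75
55 + 75 → 130
Total encoded bits = sum of merged weights = 16 + 23 + 30 + 45 + 55 + 75 + 130 = 374.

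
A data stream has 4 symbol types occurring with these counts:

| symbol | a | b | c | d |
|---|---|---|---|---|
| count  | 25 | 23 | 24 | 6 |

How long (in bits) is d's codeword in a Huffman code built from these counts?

Repeatedly merge the two smallest:
combine d(6), b(23) → 29
combine c(24), a(25) → 49
combine 29, 49 → 78
d's leaf is at depth 2, giving a 2-bit codeword.

2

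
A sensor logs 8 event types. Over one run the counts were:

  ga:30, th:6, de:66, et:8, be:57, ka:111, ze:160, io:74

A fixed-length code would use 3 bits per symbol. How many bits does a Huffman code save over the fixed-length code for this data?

Fixed-length: 3 bits × 512 symbols = 1536 bits.
Huffman merges:
combine th(6), et(8) → 14
combine 14, ga(30) → 44
combine 44, be(57) → 101
combine de(66), io(74) → 140
combine 101, ka(111) → 212
combine 140, ze(160) → 300
combine 212, 300 → 512
Huffman total = 14 + 44 + 101 + 140 + 212 + 300 + 512 = 1323 bits.
Saving = 1536 − 1323 = 213 bits.

213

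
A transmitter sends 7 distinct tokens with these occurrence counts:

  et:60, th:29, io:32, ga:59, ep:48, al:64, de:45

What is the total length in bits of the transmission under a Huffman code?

947

Merge the two smallest weights repeatedly:
merge th(29) and io(32): 61
merge de(45) and ep(48): 93
merge ga(59) and et(60): 119
merge 61 and al(64): 125
merge 93 and 119: 212
merge 125 and 212: 337
The encoded length is the sum of every internal node's weight: 61 + 93 + 119 + 125 + 212 + 337 = 947 bits.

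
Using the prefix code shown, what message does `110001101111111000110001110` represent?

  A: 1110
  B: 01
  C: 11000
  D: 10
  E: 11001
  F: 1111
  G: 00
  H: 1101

CHFCCA

Read left to right; each codeword is recognised as soon as it completes (prefix code):
  11000→C | 1101→H | 1111→F | 11000→C | 11000→C | 1110→A
Decoded message: CHFCCA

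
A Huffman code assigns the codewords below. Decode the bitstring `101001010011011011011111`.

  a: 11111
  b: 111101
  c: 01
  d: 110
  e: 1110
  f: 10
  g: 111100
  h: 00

Read left to right; each codeword is recognised as soon as it completes (prefix code):
  10→f | 10→f | 01→c | 01→c | 00→h | 110→d | 110→d | 110→d | 11111→a
Decoded message: ffcchddda

ffcchddda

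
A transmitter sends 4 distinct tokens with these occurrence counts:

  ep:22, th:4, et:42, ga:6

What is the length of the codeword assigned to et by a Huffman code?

1

Huffman merges, smallest pair first:
combine th(4), ga(6) → 10
combine 10, ep(22) → 32
combine 32, et(42) → 74
et is a child of the root — depth 1, so its codeword is a single bit.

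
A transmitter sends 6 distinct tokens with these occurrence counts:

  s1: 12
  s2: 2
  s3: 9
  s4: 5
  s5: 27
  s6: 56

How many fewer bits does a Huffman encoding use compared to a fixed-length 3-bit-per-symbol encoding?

Fixed-length: 3 bits × 111 symbols = 333 bits.
Huffman merges:
merge s2(2) and s4(5): 7
merge 7 and s3(9): 16
merge s1(12) and 16: 28
merge s5(27) and 28: 55
merge 55 and s6(56): 111
Huffman total = 7 + 16 + 28 + 55 + 111 = 217 bits.
Saving = 333 − 217 = 116 bits.

116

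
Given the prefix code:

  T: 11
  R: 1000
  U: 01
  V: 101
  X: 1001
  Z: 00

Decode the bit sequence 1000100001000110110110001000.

RRUZUVVRR

Read left to right; each codeword is recognised as soon as it completes (prefix code):
  1000→R | 1000→R | 01→U | 00→Z | 01→U | 101→V | 101→V | 1000→R | 1000→R
Decoded message: RRUZUVVRR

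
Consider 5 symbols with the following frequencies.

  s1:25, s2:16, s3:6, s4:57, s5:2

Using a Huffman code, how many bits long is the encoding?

Build the Huffman tree bottom-up:
combine s5(2), s3(6) → 8
combine 8, s2(16) → 24
combine 24, s1(25) → 49
combine 49, s4(57) → 106
Each symbol's bit-cost is frequency × depth; summing gives 187 bits (equivalently 8 + 24 + 49 + 106).

187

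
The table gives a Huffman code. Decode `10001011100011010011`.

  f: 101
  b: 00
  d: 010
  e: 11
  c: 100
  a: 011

cdecada

Read left to right; each codeword is recognised as soon as it completes (prefix code):
  100→c | 010→d | 11→e | 100→c | 011→a | 010→d | 011→a
Decoded message: cdecada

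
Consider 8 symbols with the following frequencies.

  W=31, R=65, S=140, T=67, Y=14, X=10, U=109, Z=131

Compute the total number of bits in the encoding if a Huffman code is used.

Merge the two smallest weights repeatedly:
X(10) + Y(14) → 24
24 + W(31) → 55
55 + R(65) → 120
T(67) + U(109) → 176
120 + Z(131) → 251
S(140) + 176 → 316
251 + 316 → 567
The encoded length is the sum of every internal node's weight: 24 + 55 + 120 + 176 + 251 + 316 + 567 = 1509 bits.

1509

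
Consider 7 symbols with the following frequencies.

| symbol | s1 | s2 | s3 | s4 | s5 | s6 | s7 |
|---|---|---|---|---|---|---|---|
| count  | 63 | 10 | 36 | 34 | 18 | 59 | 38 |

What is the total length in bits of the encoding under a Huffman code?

Greedily combine the two least-frequent nodes:
s2(10) + s5(18) → 28
28 + s4(34) → 62
s3(36) + s7(38) → 74
s6(59) + 62 → 121
s1(63) + 74 → 137
121 + 137 → 258
The encoded length is the sum of every internal node's weight: 28 + 62 + 74 + 121 + 137 + 258 = 680 bits.

680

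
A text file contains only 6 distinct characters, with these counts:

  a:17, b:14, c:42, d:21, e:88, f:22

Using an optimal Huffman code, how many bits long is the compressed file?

Greedily combine the two least-frequent nodes:
b(14) + a(17) → 31
d(21) + f(22) → 43
31 + c(42) → 73
43 + 73 → 116
e(88) + 116 → 204
The encoded length is the sum of every internal node's weight: 31 + 43 + 73 + 116 + 204 = 467 bits.

467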